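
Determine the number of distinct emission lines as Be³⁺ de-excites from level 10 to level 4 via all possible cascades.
21

The electron can occupy levels n = 4, 5, ..., 10 during de-excitation — that is m = 10 - 4 + 1 = 7 distinct levels.

The number of distinct spectral lines equals the number of ways to choose 2 of these m levels (each pair gives one possible emission transition):

Number of lines = m(m-1)/2 = 7×6/2 = 21

These correspond to all possible transitions between the 7 levels:
10 → 9, 10 → 8, 10 → 7, 10 → 6, 10 → 5, 10 → 4, 9 → 8, 9 → 7...

Each transition produces a photon with a unique energy (and thus wavelength). This count does not depend on Z.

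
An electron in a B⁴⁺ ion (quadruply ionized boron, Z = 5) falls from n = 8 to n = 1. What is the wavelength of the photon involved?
3.703 nm

First, find the transition energy using E_n = -13.6057 Z² / n² eV:
E_8 = -13.6057 × 5² / 8² = -5.31473 eV
E_1 = -13.6057 × 5² / 1² = -340.14250 eV

Photon energy: |ΔE| = |E_1 - E_8| = 334.82777 eV

Convert to wavelength using E = hc/λ with hc = 1239.84 eV·nm:
λ = hc/E = 1239.84 eV·nm / 334.82777 eV
λ = 3.703 nm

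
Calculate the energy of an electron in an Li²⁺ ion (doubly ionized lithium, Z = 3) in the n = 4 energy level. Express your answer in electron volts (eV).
-7.65 eV

The energy levels of a hydrogen-like atom are given by:
E_n = -13.6057 Z² / n² eV  (with Z = 3 for Li²⁺)

For n = 4:
E_4 = -13.6057 × 3² / 4²
E_4 = -13.6057 × 9 / 16
E_4 = -7.65 eV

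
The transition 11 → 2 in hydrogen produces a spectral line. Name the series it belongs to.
Balmer series

The spectral series in hydrogen are named based on the final (lower) energy level:
- Lyman series: n_final = 1 (ultraviolet)
- Balmer series: n_final = 2 (visible/near-UV)
- Paschen series: n_final = 3 (infrared)
- Brackett series: n_final = 4 (infrared)
- Pfund series: n_final = 5 (far infrared)

Since this transition ends at n = 2, it belongs to the Balmer series.

For reference, this 11 → 2 line has photon energy
ΔE = 13.6057 eV × (1/2² - 1/11²) = 3.2889812 eV,
corresponding to wavelength λ = hc/ΔE = 1239.84 eV·nm / 3.2889812 eV = 376.968 nm in the visible/near-UV region.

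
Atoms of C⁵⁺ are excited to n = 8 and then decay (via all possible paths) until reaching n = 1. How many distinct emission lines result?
28

The electron can occupy levels n = 1, 2, ..., 8 during de-excitation — that is m = 8 - 1 + 1 = 8 distinct levels.

The number of distinct spectral lines equals the number of ways to choose 2 of these m levels (each pair gives one possible emission transition):

Number of lines = m(m-1)/2 = 8×7/2 = 28

These correspond to all possible transitions between the 8 levels:
8 → 7, 8 → 6, 8 → 5, 8 → 4, 8 → 3, 8 → 2, 8 → 1, 7 → 6...

Each transition produces a photon with a unique energy (and thus wavelength). This count does not depend on Z.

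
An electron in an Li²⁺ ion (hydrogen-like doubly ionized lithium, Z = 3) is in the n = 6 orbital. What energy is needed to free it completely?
3.401425 eV

The ionization energy is the energy needed to remove the electron completely (n → ∞).

For a hydrogen-like ion with Z = 3, E_n = -13.6057 Z² / n² eV.

At n = 6: E_6 = -13.6057 × 3² / 6² = -3.401425000 eV
At n = ∞: E_∞ = 0 eV

Ionization energy = E_∞ - E_6 = 0 - (-3.401425000) = 3.401425000 eV
Ionization energy ≈ 3.401425 eV

This is also called the binding energy of the electron in state n = 6.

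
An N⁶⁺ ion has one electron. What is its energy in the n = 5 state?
-26.6672 eV

For hydrogen-like ions, the energy levels scale with Z²:
E_n = -13.6057 Z² / n² eV

For N⁶⁺ (Z = 7) at n = 5:
E_5 = -13.6057 × 7² / 5²
E_5 = -13.6057 × 49 / 25
E_5 = -666.6793 / 25
E_5 = -26.6672 eV

The energy is 49 times more negative than hydrogen at the same n due to the stronger nuclear charge.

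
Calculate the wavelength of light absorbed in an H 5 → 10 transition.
3037.55044 nm

First, find the transition energy using E_n = -13.6057 / n² eV:
E_5 = -13.6057 / 5² = -0.54422800000 eV
E_10 = -13.6057 / 10² = -0.13605700000 eV

Photon energy: |ΔE| = |E_10 - E_5| = 0.40817100000 eV

Convert to wavelength using E = hc/λ with hc = 1239.84 eV·nm:
λ = hc/E = 1239.84 eV·nm / 0.40817100000 eV
λ = 3037.55044 nm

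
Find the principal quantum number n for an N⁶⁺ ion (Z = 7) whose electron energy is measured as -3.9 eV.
n = 13

The exact energy levels follow E_n = -13.6057 Z² / n² eV with Z = 7.

The measured value (-3.9 eV) is reported to only 2 significant figures, so we must test candidate n values and see which one matches to that precision.

Candidate energies:
  n = 11:  E = -13.6057 × 7² / 11² = -5.50975 eV
  n = 12:  E = -13.6057 × 7² / 12² = -4.62972 eV
  n = 13:  E = -13.6057 × 7² / 13² = -3.94485 eV  ← matches
  n = 14:  E = -13.6057 × 7² / 14² = -3.40143 eV
  n = 15:  E = -13.6057 × 7² / 15² = -2.96302 eV

Checking against the measurement of -3.9 eV (2 sig figs), only n = 13 agrees:
E_13 = -3.94485 eV, which rounds to -3.9 eV ✓

Therefore n = 13.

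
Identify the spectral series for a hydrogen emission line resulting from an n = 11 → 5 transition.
Pfund series

The spectral series in hydrogen are named based on the final (lower) energy level:
- Lyman series: n_final = 1 (ultraviolet)
- Balmer series: n_final = 2 (visible/near-UV)
- Paschen series: n_final = 3 (infrared)
- Brackett series: n_final = 4 (infrared)
- Pfund series: n_final = 5 (far infrared)

Since this transition ends at n = 5, it belongs to the Pfund series.

For reference, this 11 → 5 line has photon energy
ΔE = 13.6057 eV × (1/5² - 1/11²) = 0.43178419835 eV,
corresponding to wavelength λ = hc/ΔE = 1239.84 eV·nm / 0.43178419835 eV = 2871.43440 nm in the far infrared region.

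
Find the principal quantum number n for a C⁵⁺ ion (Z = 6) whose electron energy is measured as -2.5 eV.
n = 14

The exact energy levels follow E_n = -13.6057 Z² / n² eV with Z = 6.

The measured value (-2.5 eV) is reported to only 2 significant figures, so we must test candidate n values and see which one matches to that precision.

Candidate energies:
  n = 12:  E = -13.6057 × 6² / 12² = -3.40143 eV
  n = 13:  E = -13.6057 × 6² / 13² = -2.89826 eV
  n = 14:  E = -13.6057 × 6² / 14² = -2.49901 eV  ← matches
  n = 15:  E = -13.6057 × 6² / 15² = -2.17691 eV
  n = 16:  E = -13.6057 × 6² / 16² = -1.91330 eV

Checking against the measurement of -2.5 eV (2 sig figs), only n = 14 agrees:
E_14 = -2.49901 eV, which rounds to -2.5 eV ✓

Therefore n = 14.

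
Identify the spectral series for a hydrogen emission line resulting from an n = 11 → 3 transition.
Paschen series

The spectral series in hydrogen are named based on the final (lower) energy level:
- Lyman series: n_final = 1 (ultraviolet)
- Balmer series: n_final = 2 (visible/near-UV)
- Paschen series: n_final = 3 (infrared)
- Brackett series: n_final = 4 (infrared)
- Pfund series: n_final = 5 (far infrared)

Since this transition ends at n = 3, it belongs to the Paschen series.

For reference, this 11 → 3 line has photon energy
ΔE = 13.6057 eV × (1/3² - 1/11²) = 1.3993006 eV,
corresponding to wavelength λ = hc/ΔE = 1239.84 eV·nm / 1.3993006 eV = 886.043 nm in the infrared region.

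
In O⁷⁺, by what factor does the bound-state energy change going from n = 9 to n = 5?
3.24000

Using E_n = -13.6057 Z² / n² eV with Z = 8:

E_5 = -13.6057 × 8² / 5² = -870.7648 / 25 = -34.83059200000 eV
E_9 = -13.6057 × 8² / 9² = -870.7648 / 81 = -10.75018271605 eV

The ratio is:
E_5/E_9 = (-34.83059200000) / (-10.75018271605)
E_5/E_9 = (-870.7648/25) / (-870.7648/81)
E_5/E_9 = 81/25
E_5/E_9 = 3.24000
(Note: the Z² factors cancel in the ratio.)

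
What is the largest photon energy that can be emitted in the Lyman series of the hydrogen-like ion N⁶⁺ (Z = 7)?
666.67930 eV

The series limit corresponds to the transition from n = ∞ to n = 1.
This is the highest energy (shortest wavelength) transition in the Lyman series.

E_∞ = 0 eV
E_1 = -13.6057 × 7² / 1² = -666.67930 eV

Energy at series limit:
ΔE = E_∞ - E_1 = 0 - (-666.67930) = 666.67930 eV

This energy equals the ionization energy from the n = 1 state of N⁶⁺.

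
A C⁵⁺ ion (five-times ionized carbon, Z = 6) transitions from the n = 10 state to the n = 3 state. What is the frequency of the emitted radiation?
1.1975e+16 Hz

First, find the transition energy:
E_10 = -13.6057 × 6² / 10² = -4.89805200 eV
E_3 = -13.6057 × 6² / 3² = -54.42280000 eV
|ΔE| = |E_3 - E_10| = 49.52474800 eV

Convert to Joules: E = 49.52474800 eV × (1.602177 × 10⁻¹⁹ J/eV) = 7.934741e-18 J

Using E = hf:
f = E/h = 7.934741e-18 J / (6.62607 × 10⁻³⁴ J·s)
f = 1.1975e+16 Hz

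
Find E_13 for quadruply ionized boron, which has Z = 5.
-2.01 eV

For hydrogen-like ions, the energy levels scale with Z²:
E_n = -13.6057 Z² / n² eV

For B⁴⁺ (Z = 5) at n = 13:
E_13 = -13.6057 × 5² / 13²
E_13 = -13.6057 × 25 / 169
E_13 = -340.1425 / 169
E_13 = -2.01 eV

The energy is 25 times more negative than hydrogen at the same n due to the stronger nuclear charge.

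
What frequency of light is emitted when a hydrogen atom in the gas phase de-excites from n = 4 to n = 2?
6.1685e+14 Hz

First, find the transition energy:
E_4 = -13.6057 / 4² = -0.8503563 eV
E_2 = -13.6057 / 2² = -3.4014250 eV
|ΔE| = |E_2 - E_4| = 2.5510687 eV

Convert to Joules: E = 2.5510687 eV × (1.602177 × 10⁻¹⁹ J/eV) = 4.087264e-19 J

Using E = hf:
f = E/h = 4.087264e-19 J / (6.62607 × 10⁻³⁴ J·s)
f = 6.1685e+14 Hz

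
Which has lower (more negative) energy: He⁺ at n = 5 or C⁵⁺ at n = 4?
C⁵⁺ at n = 4 (E = -30.61 eV)

Using E_n = -13.6057 Z² / n² eV:

He⁺ (Z = 2) at n = 5:
E = -13.6057 × 2² / 5² = -13.6057 × 4 / 25 = -2.17691 eV

C⁵⁺ (Z = 6) at n = 4:
E = -13.6057 × 6² / 4² = -13.6057 × 36 / 16 = -30.61283 eV

Since -30.61283 eV < -2.17691 eV,
C⁵⁺ at n = 4 is more tightly bound (requires more energy to ionize).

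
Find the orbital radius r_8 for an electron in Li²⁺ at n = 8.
1.1289 nm (or 11.2891 Å)

The Bohr radius formula is:
r_n = n² a₀ / Z

where a₀ = 0.0529177 nm is the Bohr radius.

For Li²⁺ (Z = 3) at n = 8:
r_8 = 8² × 0.0529177 nm / 3
r_8 = 64 × 0.0529177 nm / 3
r_8 = 3.38673 nm / 3
r_8 = 1.1289 nm

The electron orbits at approximately 1.1289 nm from the nucleus.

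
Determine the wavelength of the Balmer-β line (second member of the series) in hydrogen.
486.008 nm

The lines of a series are numbered from the longest wavelength (smallest ΔE) outward; the second line is the transition from n = n_f + 2 to n_f.
The Balmer series has all transitions ending at n_f = 2.

For H, the second line (β-line) is the jump from n = 4 to n = 2:
E_4 = -13.6057 / 4² = -0.8503563 eV
E_2 = -13.6057 / 2² = -3.4014250 eV
ΔE = E_4 - E_2 = 2.5510687 eV

λ = hc/E = 1239.84 eV·nm / 2.5510687 eV
λ = 486.008 nm

This is the β-line of the Balmer series in H.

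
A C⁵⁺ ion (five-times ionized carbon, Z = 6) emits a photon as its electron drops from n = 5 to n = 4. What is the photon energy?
11.02062 eV

The energy levels are E_n = -13.6057 Z² eV / n².

Energy at n = 5: E_5 = -13.6057 × 6² / 5² = -19.59220800 eV
Energy at n = 4: E_4 = -13.6057 × 6² / 4² = -30.61282500 eV

For emission (electron falling to lower state), the photon energy is:
E_photon = E_5 - E_4 = |-19.59220800 - (-30.61282500)|
E_photon = 11.02062 eV

This energy is carried away by the emitted photon.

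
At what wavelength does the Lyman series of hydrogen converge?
91.126513 nm

The series limit corresponds to the transition from n = ∞ to n = 1.
This is the highest energy (shortest wavelength) transition in the Lyman series.

E_∞ = 0 eV
E_1 = -13.6057 / 1² = -13.60570000 eV

Energy at series limit:
ΔE = E_∞ - E_1 = 0 - (-13.60570000) = 13.60570000 eV
λ = hc/E = 1239.84 eV·nm / 13.60570000 eV = 91.126513 nm

This energy equals the ionization energy from the n = 1 state of hydrogen.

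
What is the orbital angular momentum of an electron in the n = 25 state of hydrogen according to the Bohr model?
2.636e-33 J·s (or 25ℏ)

In the Bohr model, angular momentum is quantized:
L = nℏ

where ℏ = h/(2π) = 1.05457e-34 J·s

For n = 25:
L = 25 × 1.05457e-34 J·s
L = 2.636e-33 J·s

This can also be written as L = 25ℏ.
The angular momentum is an integer multiple of the reduced Planck constant.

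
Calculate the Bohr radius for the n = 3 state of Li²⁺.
0.15875 nm (or 1.58753 Å)

The Bohr radius formula is:
r_n = n² a₀ / Z

where a₀ = 0.05291772 nm is the Bohr radius.

For Li²⁺ (Z = 3) at n = 3:
r_3 = 3² × 0.05291772 nm / 3
r_3 = 9 × 0.05291772 nm / 3
r_3 = 0.476259 nm / 3
r_3 = 0.15875 nm

The electron orbits at approximately 0.15875 nm from the nucleus.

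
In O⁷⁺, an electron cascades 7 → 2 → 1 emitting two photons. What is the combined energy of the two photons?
852.99 eV

The energy levels of O⁷⁺ are E_n = -13.6057 × 8² / n² eV.

First transition (7 → 2):
ΔE₁ = |E_2 - E_7|
ΔE₁ = |-217.69120000 - (-17.77071020)| = 199.92049 eV

Second transition (2 → 1):
ΔE₂ = |E_1 - E_2|
ΔE₂ = |-870.76480000 - (-217.69120000)| = 653.07360 eV

Total energy released:
E_total = ΔE₁ + ΔE₂ = 199.92049 + 653.07360 = 852.99 eV

Note: This equals the direct transition 7 → 1: 852.99 eV ✓
Energy is conserved regardless of the path taken.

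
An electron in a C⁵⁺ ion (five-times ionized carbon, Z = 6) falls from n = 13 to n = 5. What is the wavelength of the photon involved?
74.268811 nm

First, find the transition energy using E_n = -13.6057 Z² / n² eV:
E_13 = -13.6057 × 6² / 13² = -2.89825562 eV
E_5 = -13.6057 × 6² / 5² = -19.59220800 eV

Photon energy: |ΔE| = |E_5 - E_13| = 16.69395238 eV

Convert to wavelength using E = hc/λ with hc = 1239.84 eV·nm:
λ = hc/E = 1239.84 eV·nm / 16.69395238 eV
λ = 74.268811 nm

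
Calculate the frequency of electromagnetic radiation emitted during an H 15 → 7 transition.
5.25182e+13 Hz

First, find the transition energy:
E_15 = -13.6057 / 15² = -0.060469778 eV
E_7 = -13.6057 / 7² = -0.277667347 eV
|ΔE| = |E_7 - E_15| = 0.217197569 eV

Convert to Joules: E = 0.217197569 eV × (1.602177 × 10⁻¹⁹ J/eV) = 3.4798895e-20 J

Using E = hf:
f = E/h = 3.4798895e-20 J / (6.62607 × 10⁻³⁴ J·s)
f = 5.25182e+13 Hz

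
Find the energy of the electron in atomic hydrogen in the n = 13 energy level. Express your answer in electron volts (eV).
-0.0805 eV

The energy levels of a hydrogen-like atom are given by:
E_n = -13.6057 eV / n²

For n = 13:
E_13 = -13.6057 eV / 13²
E_13 = -13.6057 eV / 169
E_13 = -0.0805 eV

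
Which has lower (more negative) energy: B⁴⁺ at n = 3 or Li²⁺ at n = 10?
B⁴⁺ at n = 3 (E = -37.793611 eV)

Using E_n = -13.6057 Z² / n² eV:

B⁴⁺ (Z = 5) at n = 3:
E = -13.6057 × 5² / 3² = -13.6057 × 25 / 9 = -37.793611111 eV

Li²⁺ (Z = 3) at n = 10:
E = -13.6057 × 3² / 10² = -13.6057 × 9 / 100 = -1.224513000 eV

Since -37.793611111 eV < -1.224513000 eV,
B⁴⁺ at n = 3 is more tightly bound (requires more energy to ionize).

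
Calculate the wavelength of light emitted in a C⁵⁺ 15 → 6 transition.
108.484 nm

First, find the transition energy using E_n = -13.6057 Z² / n² eV:
E_15 = -13.6057 × 6² / 15² = -2.176912 eV
E_6 = -13.6057 × 6² / 6² = -13.605700 eV

Photon energy: |ΔE| = |E_6 - E_15| = 11.428788 eV

Convert to wavelength using E = hc/λ with hc = 1239.84 eV·nm:
λ = hc/E = 1239.84 eV·nm / 11.428788 eV
λ = 108.484 nm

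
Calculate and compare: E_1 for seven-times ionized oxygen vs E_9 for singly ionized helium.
O⁷⁺ at n = 1 (E = -870.764800 eV)

Using E_n = -13.6057 Z² / n² eV:

O⁷⁺ (Z = 8) at n = 1:
E = -13.6057 × 8² / 1² = -13.6057 × 64 / 1 = -870.764800000 eV

He⁺ (Z = 2) at n = 9:
E = -13.6057 × 2² / 9² = -13.6057 × 4 / 81 = -0.671886420 eV

Since -870.764800000 eV < -0.671886420 eV,
O⁷⁺ at n = 1 is more tightly bound (requires more energy to ionize).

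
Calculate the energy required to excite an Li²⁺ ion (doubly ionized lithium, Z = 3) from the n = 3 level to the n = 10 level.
12.38 eV

The energy levels of a hydrogen-like atom are E_n = -13.6057 Z² eV / n².

Energy at n = 3: E_3 = -13.6057 × 3² / 3² = -13.60570 eV
Energy at n = 10: E_10 = -13.6057 × 3² / 10² = -1.22451 eV

The excitation energy is the difference:
ΔE = E_10 - E_3
ΔE = -1.22451 - (-13.60570)
ΔE = 12.38 eV

Since this is positive, energy must be absorbed (photon absorption).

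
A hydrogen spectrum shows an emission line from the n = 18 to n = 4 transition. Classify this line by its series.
Brackett series

The spectral series in hydrogen are named based on the final (lower) energy level:
- Lyman series: n_final = 1 (ultraviolet)
- Balmer series: n_final = 2 (visible/near-UV)
- Paschen series: n_final = 3 (infrared)
- Brackett series: n_final = 4 (infrared)
- Pfund series: n_final = 5 (far infrared)

Since this transition ends at n = 4, it belongs to the Brackett series.

For reference, this 18 → 4 line has photon energy
ΔE = 13.6057 eV × (1/4² - 1/18²) = 0.80836334877 eV,
corresponding to wavelength λ = hc/ΔE = 1239.84 eV·nm / 0.80836334877 eV = 1533.76573 nm in the infrared region.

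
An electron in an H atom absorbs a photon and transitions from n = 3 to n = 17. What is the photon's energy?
1.4647 eV

The energy levels of a hydrogen-like atom are E_n = -13.6057 eV / n².

Energy at n = 3: E_3 = -13.6057 / 3² = -1.5117444 eV
Energy at n = 17: E_17 = -13.6057 / 17² = -0.0470785 eV

The excitation energy is the difference:
ΔE = E_17 - E_3
ΔE = -0.0470785 - (-1.5117444)
ΔE = 1.4647 eV

Since this is positive, energy must be absorbed (photon absorption).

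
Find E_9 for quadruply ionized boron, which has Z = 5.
-4.199290 eV

For hydrogen-like ions, the energy levels scale with Z²:
E_n = -13.6057 Z² / n² eV

For B⁴⁺ (Z = 5) at n = 9:
E_9 = -13.6057 × 5² / 9²
E_9 = -13.6057 × 25 / 81
E_9 = -340.1425 / 81
E_9 = -4.199290 eV

The energy is 25 times more negative than hydrogen at the same n due to the stronger nuclear charge.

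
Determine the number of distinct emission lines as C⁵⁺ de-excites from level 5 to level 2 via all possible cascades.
6

The electron can occupy levels n = 2, 3, ..., 5 during de-excitation — that is m = 5 - 2 + 1 = 4 distinct levels.

The number of distinct spectral lines equals the number of ways to choose 2 of these m levels (each pair gives one possible emission transition):

Number of lines = m(m-1)/2 = 4×3/2 = 6

These correspond to all possible transitions between the 4 levels:
5 → 4, 5 → 3, 5 → 2, 4 → 3, 4 → 2, 3 → 2

Each transition produces a photon with a unique energy (and thus wavelength). This count does not depend on Z.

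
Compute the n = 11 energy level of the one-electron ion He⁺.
-0.45 eV

For hydrogen-like ions, the energy levels scale with Z²:
E_n = -13.6057 Z² / n² eV

For He⁺ (Z = 2) at n = 11:
E_11 = -13.6057 × 2² / 11²
E_11 = -13.6057 × 4 / 121
E_11 = -54.4228 / 121
E_11 = -0.45 eV

The energy is 4 times more negative than hydrogen at the same n due to the stronger nuclear charge.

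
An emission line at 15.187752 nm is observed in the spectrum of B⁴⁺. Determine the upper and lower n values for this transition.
n = 10 → n = 2

First, find the photon energy from the wavelength (hc = 1239.84 eV·nm):
E = hc/λ = 1239.84 eV·nm / 15.187752 nm = 81.634201 eV

The energy levels of B⁴⁺ satisfy E_n = -13.6057 × 5² / n² eV, so an emission n_i → n_f releases
ΔE = 13.6057 × 5² × (1/n_f² − 1/n_i²) eV.

Setting ΔE equal to the photon energy:
1/n_f² − 1/n_i² = 81.634201 / (13.6057 × 5²) = 0.24000000

Since 1/n_i² must be positive, we need 1/n_f² > 0.24000000, i.e. n_f ≤ 2. For each allowed n_f, solve n_i = (1/n_f² − 0.24000000)^(−1/2) and check whether it is a whole number:
  n_f = 1: 1/n_i² = 1.00000000 − 0.24000000 = 0.76000000 → n_i = 1.147  (not an integer) ✗
  n_f = 2: 1/n_i² = 0.25000000 − 0.24000000 = 0.01000000 → n_i = 10.000  → integer, n_i = 10 ✓

Only n_f = 2 gives an integer upper level, n_i = 10.

The transition is from n = 10 to n = 2 (emission).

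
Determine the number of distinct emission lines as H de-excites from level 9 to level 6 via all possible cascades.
6

The electron can occupy levels n = 6, 7, ..., 9 during de-excitation — that is m = 9 - 6 + 1 = 4 distinct levels.

The number of distinct spectral lines equals the number of ways to choose 2 of these m levels (each pair gives one possible emission transition):

Number of lines = m(m-1)/2 = 4×3/2 = 6

These correspond to all possible transitions between the 4 levels:
9 → 8, 9 → 7, 9 → 6, 8 → 7, 8 → 6, 7 → 6

Each transition produces a photon with a unique energy (and thus wavelength). This count does not depend on Z.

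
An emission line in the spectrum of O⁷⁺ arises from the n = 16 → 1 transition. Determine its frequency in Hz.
2.097e+17 Hz

First, find the transition energy:
E_16 = -13.6057 × 8² / 16² = -3.40143 eV
E_1 = -13.6057 × 8² / 1² = -870.76480 eV
|ΔE| = |E_1 - E_16| = 867.36337 eV

Convert to Joules: E = 867.36337 eV × (1.602177 × 10⁻¹⁹ J/eV) = 1.38967e-16 J

Using E = hf:
f = E/h = 1.38967e-16 J / (6.62607 × 10⁻³⁴ J·s)
f = 2.097e+17 Hz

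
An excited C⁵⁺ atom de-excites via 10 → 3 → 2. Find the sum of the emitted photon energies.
117.5532 eV

The energy levels of C⁵⁺ are E_n = -13.6057 × 6² / n² eV.

First transition (10 → 3):
ΔE₁ = |E_3 - E_10|
ΔE₁ = |-54.4228000000 - (-4.8980520000)| = 49.5247480 eV

Second transition (3 → 2):
ΔE₂ = |E_2 - E_3|
ΔE₂ = |-122.4513000000 - (-54.4228000000)| = 68.0285000 eV

Total energy released:
E_total = ΔE₁ + ΔE₂ = 49.5247480 + 68.0285000 = 117.5532 eV

Note: This equals the direct transition 10 → 2: 117.5532 eV ✓
Energy is conserved regardless of the path taken.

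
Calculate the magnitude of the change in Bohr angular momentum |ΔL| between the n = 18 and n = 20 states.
2.109e-34 J·s (or 2ℏ)

In the Bohr model, L_n = nℏ where ℏ = 1.05457e-34 J·s.

L_20 = 20ℏ = 2.10914e-33 J·s
L_18 = 18ℏ = 1.89823e-33 J·s

ΔL = L_20 - L_18 = (20 - 18)ℏ = 2ℏ
ΔL = 2 × 1.05457e-34 J·s = 2.109e-34 J·s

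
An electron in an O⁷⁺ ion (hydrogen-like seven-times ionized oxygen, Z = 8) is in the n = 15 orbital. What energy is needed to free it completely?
3.870066 eV

The ionization energy is the energy needed to remove the electron completely (n → ∞).

For a hydrogen-like ion with Z = 8, E_n = -13.6057 Z² / n² eV.

At n = 15: E_15 = -13.6057 × 8² / 15² = -3.870065778 eV
At n = ∞: E_∞ = 0 eV

Ionization energy = E_∞ - E_15 = 0 - (-3.870065778) = 3.870065778 eV
Ionization energy ≈ 3.870066 eV

This is also called the binding energy of the electron in state n = 15.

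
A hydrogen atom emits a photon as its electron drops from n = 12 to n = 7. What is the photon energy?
0.1832 eV

The energy levels are E_n = -13.6057 eV / n².

Energy at n = 12: E_12 = -13.6057 / 12² = -0.0944840 eV
Energy at n = 7: E_7 = -13.6057 / 7² = -0.2776673 eV

For emission (electron falling to lower state), the photon energy is:
E_photon = E_12 - E_7 = |-0.0944840 - (-0.2776673)|
E_photon = 0.1832 eV

This energy is carried away by the emitted photon.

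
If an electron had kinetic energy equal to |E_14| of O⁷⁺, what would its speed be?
1.250e+06 m/s (or 0.416992% of c)

The binding energy at n = 14 for O⁷⁺ is:
E_14 = -13.6057 × 8²/14² = -4.44267755 eV
|E_14| = 4.44267755 eV

Convert to Joules:
KE = 4.44267755 eV × (1.602177 × 10⁻¹⁹ J/eV) = 7.11796e-19 J

Using KE = ½mv²:
v = √(2·KE/m_e)
v = √(2 × 7.11796e-19 J / 9.10938 × 10⁻³¹ kg)
v = 1.250e+06 m/s

This is approximately 0.416992% the speed of light.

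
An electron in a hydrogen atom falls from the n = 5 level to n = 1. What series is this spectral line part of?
Lyman series

The spectral series in hydrogen are named based on the final (lower) energy level:
- Lyman series: n_final = 1 (ultraviolet)
- Balmer series: n_final = 2 (visible/near-UV)
- Paschen series: n_final = 3 (infrared)
- Brackett series: n_final = 4 (infrared)
- Pfund series: n_final = 5 (far infrared)

Since this transition ends at n = 1, it belongs to the Lyman series.

For reference, this 5 → 1 line has photon energy
ΔE = 13.6057 eV × (1/1² - 1/5²) = 13.06147200 eV,
corresponding to wavelength λ = hc/ΔE = 1239.84 eV·nm / 13.06147200 eV = 94.923451 nm in the ultraviolet region.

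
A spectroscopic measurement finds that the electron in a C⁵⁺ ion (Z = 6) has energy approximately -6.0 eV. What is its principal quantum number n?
n = 9

The exact energy levels follow E_n = -13.6057 Z² / n² eV with Z = 6.

The measured value (-6.0 eV) is reported to only 2 significant figures, so we must test candidate n values and see which one matches to that precision.

Candidate energies:
  n = 7:  E = -13.6057 × 6² / 7² = -9.996024 eV
  n = 8:  E = -13.6057 × 6² / 8² = -7.653206 eV
  n = 9:  E = -13.6057 × 6² / 9² = -6.046978 eV  ← matches
  n = 10:  E = -13.6057 × 6² / 10² = -4.898052 eV
  n = 11:  E = -13.6057 × 6² / 11² = -4.047977 eV

Checking against the measurement of -6.0 eV (2 sig figs), only n = 9 agrees:
E_9 = -6.046978 eV, which rounds to -6.0 eV ✓

Therefore n = 9.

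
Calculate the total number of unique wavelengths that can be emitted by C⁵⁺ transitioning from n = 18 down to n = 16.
3

The electron can occupy levels n = 16, 17, ..., 18 during de-excitation — that is m = 18 - 16 + 1 = 3 distinct levels.

The number of distinct spectral lines equals the number of ways to choose 2 of these m levels (each pair gives one possible emission transition):

Number of lines = m(m-1)/2 = 3×2/2 = 3

These correspond to all possible transitions between the 3 levels:
18 → 17, 18 → 16, 17 → 16

Each transition produces a photon with a unique energy (and thus wavelength). This count does not depend on Z.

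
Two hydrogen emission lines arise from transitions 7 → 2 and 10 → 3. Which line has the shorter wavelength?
7 → 2

Calculate the energy for each transition:

Transition 7 → 2:
ΔE₁ = |E_2 - E_7| = |-13.6057/2² - (-13.6057/7²)|
ΔE₁ = |-3.40142500000 - (-0.27766734694)| = 3.12375765 eV

Transition 10 → 3:
ΔE₂ = |E_3 - E_10| = |-13.6057/3² - (-13.6057/10²)|
ΔE₂ = |-1.51174444444 - (-0.13605700000)| = 1.37568744 eV

Since 3.12375765 eV > 1.37568744 eV, the transition 7 → 2 emits the more energetic photon.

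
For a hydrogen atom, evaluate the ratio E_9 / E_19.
4.46

Using E_n = -13.6057 Z² / n² eV with Z = 1:

E_9 = -13.6057 / 9² = -13.6057 / 81 = -0.16797160 eV
E_19 = -13.6057 / 19² = -13.6057 / 361 = -0.03768892 eV

The ratio is:
E_9/E_19 = (-0.16797160) / (-0.03768892)
E_9/E_19 = (-13.6057/81) / (-13.6057/361)
E_9/E_19 = 361/81
E_9/E_19 = 4.46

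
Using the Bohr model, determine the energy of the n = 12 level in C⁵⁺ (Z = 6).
-3.40143 eV

For hydrogen-like ions, the energy levels scale with Z²:
E_n = -13.6057 Z² / n² eV

For C⁵⁺ (Z = 6) at n = 12:
E_12 = -13.6057 × 6² / 12²
E_12 = -13.6057 × 36 / 144
E_12 = -489.8052 / 144
E_12 = -3.40143 eV

The energy is 36 times more negative than hydrogen at the same n due to the stronger nuclear charge.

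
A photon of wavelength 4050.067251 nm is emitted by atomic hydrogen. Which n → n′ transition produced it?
n = 5 → n = 4

First, find the photon energy from the wavelength (hc = 1239.84 eV·nm):
E = hc/λ = 1239.84 eV·nm / 4050.067251 nm = 0.30612825 eV

The energy levels of hydrogen satisfy E_n = -13.6057 / n² eV, so an emission n_i → n_f releases
ΔE = 13.6057 × (1/n_f² − 1/n_i²) eV.

Setting ΔE equal to the photon energy:
1/n_f² − 1/n_i² = 0.30612825 / 13.6057 = 0.022500000

Since 1/n_i² must be positive, we need 1/n_f² > 0.022500000, i.e. n_f ≤ 6. For each allowed n_f, solve n_i = (1/n_f² − 0.022500000)^(−1/2) and check whether it is a whole number:
  n_f = 1: 1/n_i² = 1.000000000 − 0.022500000 = 0.977500000 → n_i = 1.011  (not an integer) ✗
  n_f = 2: 1/n_i² = 0.250000000 − 0.022500000 = 0.227500000 → n_i = 2.097  (not an integer) ✗
  n_f = 3: 1/n_i² = 0.111111111 − 0.022500000 = 0.088611111 → n_i = 3.359  (not an integer) ✗
  n_f = 4: 1/n_i² = 0.062500000 − 0.022500000 = 0.040000000 → n_i = 5.000  → integer, n_i = 5 ✓
  n_f = 5: 1/n_i² = 0.040000000 − 0.022500000 = 0.017500000 → n_i = 7.559  (not an integer) ✗
  n_f = 6: 1/n_i² = 0.027777778 − 0.022500000 = 0.005277778 → n_i = 13.765  (not an integer) ✗

Only n_f = 4 gives an integer upper level, n_i = 5.

The transition is from n = 5 to n = 4 (emission).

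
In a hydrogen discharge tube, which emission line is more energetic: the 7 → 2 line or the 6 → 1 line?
6 → 1

Calculate the energy for each transition:

Transition 7 → 2:
ΔE₁ = |E_2 - E_7| = |-13.6057/2² - (-13.6057/7²)|
ΔE₁ = |-3.40142500 - (-0.27766735)| = 3.12376 eV

Transition 6 → 1:
ΔE₂ = |E_1 - E_6| = |-13.6057/1² - (-13.6057/6²)|
ΔE₂ = |-13.60570000 - (-0.37793611)| = 13.22776 eV

Since 13.22776 eV > 3.12376 eV, the transition 6 → 1 emits the more energetic photon.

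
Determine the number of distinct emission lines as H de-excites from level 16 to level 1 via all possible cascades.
120

The electron can occupy levels n = 1, 2, ..., 16 during de-excitation — that is m = 16 - 1 + 1 = 16 distinct levels.

The number of distinct spectral lines equals the number of ways to choose 2 of these m levels (each pair gives one possible emission transition):

Number of lines = m(m-1)/2 = 16×15/2 = 120

These correspond to all possible transitions between the 16 levels:
16 → 15, 16 → 14, 16 → 13, 16 → 12, 16 → 11, 16 → 10, 16 → 9, 16 → 8...

Each transition produces a photon with a unique energy (and thus wavelength). This count does not depend on Z.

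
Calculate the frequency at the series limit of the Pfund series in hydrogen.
1.316e+14 Hz

The series limit corresponds to the transition from n = ∞ to n = 5.
This is the highest energy (shortest wavelength) transition in the Pfund series.

E_∞ = 0 eV
E_5 = -13.6057 / 5² = -0.54422800 eV

Energy at series limit:
ΔE = E_∞ - E_5 = 0 - (-0.54422800) = 0.54422800 eV
E = 0.54422800 eV × (1.602177 × 10⁻¹⁹ J/eV) = 8.71950e-20 J
f = E/h = 8.71950e-20 J / (6.62607 × 10⁻³⁴ J·s) = 1.316e+14 Hz

This energy equals the ionization energy from the n = 5 state of hydrogen.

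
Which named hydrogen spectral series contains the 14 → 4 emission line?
Brackett series

The spectral series in hydrogen are named based on the final (lower) energy level:
- Lyman series: n_final = 1 (ultraviolet)
- Balmer series: n_final = 2 (visible/near-UV)
- Paschen series: n_final = 3 (infrared)
- Brackett series: n_final = 4 (infrared)
- Pfund series: n_final = 5 (far infrared)

Since this transition ends at n = 4, it belongs to the Brackett series.

For reference, this 14 → 4 line has photon energy
ΔE = 13.6057 eV × (1/4² - 1/14²) = 0.78093941327 eV,
corresponding to wavelength λ = hc/ΔE = 1239.84 eV·nm / 0.78093941327 eV = 1587.62636 nm in the infrared region.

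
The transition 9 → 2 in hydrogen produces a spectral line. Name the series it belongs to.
Balmer series

The spectral series in hydrogen are named based on the final (lower) energy level:
- Lyman series: n_final = 1 (ultraviolet)
- Balmer series: n_final = 2 (visible/near-UV)
- Paschen series: n_final = 3 (infrared)
- Brackett series: n_final = 4 (infrared)
- Pfund series: n_final = 5 (far infrared)

Since this transition ends at n = 2, it belongs to the Balmer series.

For reference, this 9 → 2 line has photon energy
ΔE = 13.6057 eV × (1/2² - 1/9²) = 3.233453 eV,
corresponding to wavelength λ = hc/ΔE = 1239.84 eV·nm / 3.233453 eV = 383.44 nm in the visible/near-UV region.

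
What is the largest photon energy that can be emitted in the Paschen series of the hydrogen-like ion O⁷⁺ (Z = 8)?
96.75164 eV

The series limit corresponds to the transition from n = ∞ to n = 3.
This is the highest energy (shortest wavelength) transition in the Paschen series.

E_∞ = 0 eV
E_3 = -13.6057 × 8² / 3² = -96.75164 eV

Energy at series limit:
ΔE = E_∞ - E_3 = 0 - (-96.75164) = 96.75164 eV

This energy equals the ionization energy from the n = 3 state of O⁷⁺.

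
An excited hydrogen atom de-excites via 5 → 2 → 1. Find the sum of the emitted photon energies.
13.0615 eV

The energy levels of hydrogen are E_n = -13.6057 / n² eV.

First transition (5 → 2):
ΔE₁ = |E_2 - E_5|
ΔE₁ = |-3.4014250000 - (-0.5442280000)| = 2.8571970 eV

Second transition (2 → 1):
ΔE₂ = |E_1 - E_2|
ΔE₂ = |-13.6057000000 - (-3.4014250000)| = 10.2042750 eV

Total energy released:
E_total = ΔE₁ + ΔE₂ = 2.8571970 + 10.2042750 = 13.0615 eV

Note: This equals the direct transition 5 → 1: 13.0615 eV ✓
Energy is conserved regardless of the path taken.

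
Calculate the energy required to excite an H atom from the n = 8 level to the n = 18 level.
0.1706 eV

The energy levels of a hydrogen-like atom are E_n = -13.6057 eV / n².

Energy at n = 8: E_8 = -13.6057 / 8² = -0.2125891 eV
Energy at n = 18: E_18 = -13.6057 / 18² = -0.0419929 eV

The excitation energy is the difference:
ΔE = E_18 - E_8
ΔE = -0.0419929 - (-0.2125891)
ΔE = 0.1706 eV

Since this is positive, energy must be absorbed (photon absorption).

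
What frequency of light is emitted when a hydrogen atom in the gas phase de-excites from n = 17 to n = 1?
3.2785e+15 Hz

First, find the transition energy:
E_17 = -13.6057 / 17² = -0.04707855 eV
E_1 = -13.6057 / 1² = -13.60570000 eV
|ΔE| = |E_1 - E_17| = 13.55862145 eV

Convert to Joules: E = 13.55862145 eV × (1.602177 × 10⁻¹⁹ J/eV) = 2.172331e-18 J

Using E = hf:
f = E/h = 2.172331e-18 J / (6.62607 × 10⁻³⁴ J·s)
f = 3.2785e+15 Hz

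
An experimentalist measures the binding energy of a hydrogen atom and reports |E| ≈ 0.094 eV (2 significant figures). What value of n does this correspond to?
n = 12

The exact energy levels follow E_n = -13.6057 eV / n².

The measured value (-0.094 eV) is reported to only 2 significant figures, so we must test candidate n values and see which one matches to that precision.

Candidate energies:
  n = 10:  E = -13.6057/10² = -0.13606 eV
  n = 11:  E = -13.6057/11² = -0.11244 eV
  n = 12:  E = -13.6057/12² = -0.09448 eV  ← matches
  n = 13:  E = -13.6057/13² = -0.08051 eV
  n = 14:  E = -13.6057/14² = -0.06942 eV

Checking against the measurement of -0.094 eV (2 sig figs), only n = 12 agrees:
E_12 = -0.09448 eV, which rounds to -0.094 eV ✓

Therefore n = 12.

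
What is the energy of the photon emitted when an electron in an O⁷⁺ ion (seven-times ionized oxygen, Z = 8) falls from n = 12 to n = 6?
18.1409 eV

The energy levels are E_n = -13.6057 Z² eV / n².

Energy at n = 12: E_12 = -13.6057 × 8² / 12² = -6.0469778 eV
Energy at n = 6: E_6 = -13.6057 × 8² / 6² = -24.1879111 eV

For emission (electron falling to lower state), the photon energy is:
E_photon = E_12 - E_6 = |-6.0469778 - (-24.1879111)|
E_photon = 18.1409 eV

This energy is carried away by the emitted photon.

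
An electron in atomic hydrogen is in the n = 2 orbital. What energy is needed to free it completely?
3.401425 eV

The ionization energy is the energy needed to remove the electron completely (n → ∞).

For hydrogen, E_n = -13.6057 eV / n².

At n = 2: E_2 = -13.6057 / 2² = -3.401425000 eV
At n = ∞: E_∞ = 0 eV

Ionization energy = E_∞ - E_2 = 0 - (-3.401425000) = 3.401425000 eV
Ionization energy ≈ 3.401425 eV

This is also called the binding energy of the electron in state n = 2.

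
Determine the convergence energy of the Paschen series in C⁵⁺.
54.4228 eV

The series limit corresponds to the transition from n = ∞ to n = 3.
This is the highest energy (shortest wavelength) transition in the Paschen series.

E_∞ = 0 eV
E_3 = -13.6057 × 6² / 3² = -54.4228 eV

Energy at series limit:
ΔE = E_∞ - E_3 = 0 - (-54.4228) = 54.4228 eV

This energy equals the ionization energy from the n = 3 state of C⁵⁺.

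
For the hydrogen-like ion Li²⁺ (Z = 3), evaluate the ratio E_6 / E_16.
7.1111

Using E_n = -13.6057 Z² / n² eV with Z = 3:

E_6 = -13.6057 × 3² / 6² = -122.4513 / 36 = -3.4014250000 eV
E_16 = -13.6057 × 3² / 16² = -122.4513 / 256 = -0.4783253906 eV

The ratio is:
E_6/E_16 = (-3.4014250000) / (-0.4783253906)
E_6/E_16 = (-122.4513/36) / (-122.4513/256)
E_6/E_16 = 256/36
E_6/E_16 = 7.1111
(Note: the Z² factors cancel in the ratio.)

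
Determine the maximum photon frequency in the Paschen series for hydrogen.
3.65538e+14 Hz

The series limit corresponds to the transition from n = ∞ to n = 3.
This is the highest energy (shortest wavelength) transition in the Paschen series.

E_∞ = 0 eV
E_3 = -13.6057 / 3² = -1.51174444 eV

Energy at series limit:
ΔE = E_∞ - E_3 = 0 - (-1.51174444) = 1.51174444 eV
E = 1.51174444 eV × (1.602177 × 10⁻¹⁹ J/eV) = 2.4220822e-19 J
f = E/h = 2.4220822e-19 J / (6.62607 × 10⁻³⁴ J·s) = 3.65538e+14 Hz

This energy equals the ionization energy from the n = 3 state of hydrogen.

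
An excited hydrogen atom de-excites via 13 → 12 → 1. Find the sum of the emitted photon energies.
13.5252 eV

The energy levels of hydrogen are E_n = -13.6057 / n² eV.

First transition (13 → 12):
ΔE₁ = |E_12 - E_13|
ΔE₁ = |-0.0944840278 - (-0.0805071006)| = 0.0139769 eV

Second transition (12 → 1):
ΔE₂ = |E_1 - E_12|
ΔE₂ = |-13.6057000000 - (-0.0944840278)| = 13.5112160 eV

Total energy released:
E_total = ΔE₁ + ΔE₂ = 0.0139769 + 13.5112160 = 13.5252 eV

Note: This equals the direct transition 13 → 1: 13.5252 eV ✓
Energy is conserved regardless of the path taken.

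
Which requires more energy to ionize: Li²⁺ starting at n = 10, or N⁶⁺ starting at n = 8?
N⁶⁺ at n = 8 (E = -10.42 eV)

Using E_n = -13.6057 Z² / n² eV:

Li²⁺ (Z = 3) at n = 10:
E = -13.6057 × 3² / 10² = -13.6057 × 9 / 100 = -1.22451 eV

N⁶⁺ (Z = 7) at n = 8:
E = -13.6057 × 7² / 8² = -13.6057 × 49 / 64 = -10.41686 eV

Since -10.41686 eV < -1.22451 eV,
N⁶⁺ at n = 8 is more tightly bound (requires more energy to ionize).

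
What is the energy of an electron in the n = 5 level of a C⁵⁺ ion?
-19.59 eV

For hydrogen-like ions, the energy levels scale with Z²:
E_n = -13.6057 Z² / n² eV

For C⁵⁺ (Z = 6) at n = 5:
E_5 = -13.6057 × 6² / 5²
E_5 = -13.6057 × 36 / 25
E_5 = -489.8052 / 25
E_5 = -19.59 eV

The energy is 36 times more negative than hydrogen at the same n due to the stronger nuclear charge.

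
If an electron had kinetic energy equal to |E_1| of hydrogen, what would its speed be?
2.19e+06 m/s (or 0.729740% of c)

The binding energy at n = 1 for hydrogen is:
E_1 = -13.6057/1² = -13.60570000 eV
|E_1| = 13.60570000 eV

Convert to Joules:
KE = 13.60570000 eV × (1.602177 × 10⁻¹⁹ J/eV) = 2.1799e-18 J

Using KE = ½mv²:
v = √(2·KE/m_e)
v = √(2 × 2.1799e-18 J / 9.10938 × 10⁻³¹ kg)
v = 2.19e+06 m/s

This is approximately 0.729740% the speed of light.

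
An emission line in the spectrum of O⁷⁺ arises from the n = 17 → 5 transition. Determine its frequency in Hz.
7.69e+15 Hz

First, find the transition energy:
E_17 = -13.6057 × 8² / 17² = -3.01302699 eV
E_5 = -13.6057 × 8² / 5² = -34.83059200 eV
|ΔE| = |E_5 - E_17| = 31.81756501 eV

Convert to Joules: E = 31.81756501 eV × (1.602177 × 10⁻¹⁹ J/eV) = 5.0977e-18 J

Using E = hf:
f = E/h = 5.0977e-18 J / (6.62607 × 10⁻³⁴ J·s)
f = 7.69e+15 Hz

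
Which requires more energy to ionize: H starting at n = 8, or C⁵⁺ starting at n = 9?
C⁵⁺ at n = 9 (E = -6.04698 eV)

Using E_n = -13.6057 Z² / n² eV:

H (Z = 1) at n = 8:
E = -13.6057 × 1² / 8² = -13.6057 × 1 / 64 = -0.21258906 eV

C⁵⁺ (Z = 6) at n = 9:
E = -13.6057 × 6² / 9² = -13.6057 × 36 / 81 = -6.04697778 eV

Since -6.04697778 eV < -0.21258906 eV,
C⁵⁺ at n = 9 is more tightly bound (requires more energy to ionize).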